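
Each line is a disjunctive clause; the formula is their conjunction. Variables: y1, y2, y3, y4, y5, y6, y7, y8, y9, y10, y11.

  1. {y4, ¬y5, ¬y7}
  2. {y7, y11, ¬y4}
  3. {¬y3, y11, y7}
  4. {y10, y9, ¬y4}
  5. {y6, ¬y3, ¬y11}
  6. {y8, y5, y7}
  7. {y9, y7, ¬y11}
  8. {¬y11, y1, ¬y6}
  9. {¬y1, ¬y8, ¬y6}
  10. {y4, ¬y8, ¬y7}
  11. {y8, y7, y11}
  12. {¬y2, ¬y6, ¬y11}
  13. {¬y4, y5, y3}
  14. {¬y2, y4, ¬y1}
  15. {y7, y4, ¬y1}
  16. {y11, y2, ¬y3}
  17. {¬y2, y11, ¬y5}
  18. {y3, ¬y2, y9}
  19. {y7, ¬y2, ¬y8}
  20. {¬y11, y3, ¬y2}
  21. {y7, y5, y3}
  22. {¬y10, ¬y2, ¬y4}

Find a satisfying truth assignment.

Pure literal: y9 appears only positively; assign y9 = True.
Branch on y1: take y1 = False.
Set y2 = False and propagate.
The remaining clauses are satisfied by y3 = False, y4 = True, y5 = True, y6 = False, y7 = False, y8 = True, y10 = False, y11 = True.

y1 = False, y2 = False, y3 = False, y4 = True, y5 = True, y6 = False, y7 = False, y8 = True, y9 = True, y10 = False, y11 = True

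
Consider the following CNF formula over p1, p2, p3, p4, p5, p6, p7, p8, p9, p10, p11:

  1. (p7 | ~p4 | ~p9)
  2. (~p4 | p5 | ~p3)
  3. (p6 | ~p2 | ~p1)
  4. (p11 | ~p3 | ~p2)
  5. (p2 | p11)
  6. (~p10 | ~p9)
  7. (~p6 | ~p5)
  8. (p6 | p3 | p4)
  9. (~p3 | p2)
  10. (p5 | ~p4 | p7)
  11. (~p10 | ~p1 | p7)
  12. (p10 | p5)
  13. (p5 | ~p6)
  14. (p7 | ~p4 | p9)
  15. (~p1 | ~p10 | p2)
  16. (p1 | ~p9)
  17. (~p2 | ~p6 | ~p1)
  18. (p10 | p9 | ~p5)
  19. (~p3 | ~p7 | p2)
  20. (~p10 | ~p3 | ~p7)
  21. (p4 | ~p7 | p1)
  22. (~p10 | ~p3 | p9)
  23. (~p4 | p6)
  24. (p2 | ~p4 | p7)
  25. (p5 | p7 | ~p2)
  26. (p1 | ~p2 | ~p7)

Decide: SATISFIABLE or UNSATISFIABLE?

UNSATISFIABLE

p2 = True:
  p7 = True:
    propagation gives p1=True, p6=True; an empty clause results — contradiction.
  p7 = False:
    propagation gives p5=True, p6=False, p1=False, p9=False; an empty clause results — contradiction.
p2 = False:
  p4 = True:
    propagation gives p6=True, p5=False; an empty clause results — contradiction.
  p4 = False:
    propagation gives p6=True, p5=False; an empty clause results — contradiction.
Every branch closes, so no satisfying assignment exists.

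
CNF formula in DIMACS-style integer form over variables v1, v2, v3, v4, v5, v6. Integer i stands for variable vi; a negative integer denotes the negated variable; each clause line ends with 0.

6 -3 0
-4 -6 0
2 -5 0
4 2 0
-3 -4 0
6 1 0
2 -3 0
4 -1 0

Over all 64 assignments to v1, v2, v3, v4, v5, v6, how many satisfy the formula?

7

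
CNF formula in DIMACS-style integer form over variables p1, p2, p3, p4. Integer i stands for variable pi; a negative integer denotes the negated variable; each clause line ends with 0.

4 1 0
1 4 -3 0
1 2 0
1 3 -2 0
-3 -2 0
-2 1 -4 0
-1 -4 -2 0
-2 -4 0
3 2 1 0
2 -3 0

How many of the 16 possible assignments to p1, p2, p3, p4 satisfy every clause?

Satisfying assignments:
  p1=1 p2=0 p3=0 p4=0
  p1=1 p2=0 p3=0 p4=1
  p1=1 p2=1 p3=0 p4=0
That's 3 in total.

3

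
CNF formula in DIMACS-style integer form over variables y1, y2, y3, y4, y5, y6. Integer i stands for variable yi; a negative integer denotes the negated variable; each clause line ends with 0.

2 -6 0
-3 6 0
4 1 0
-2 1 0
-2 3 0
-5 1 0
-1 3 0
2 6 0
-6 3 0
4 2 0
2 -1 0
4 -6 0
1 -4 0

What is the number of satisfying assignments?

2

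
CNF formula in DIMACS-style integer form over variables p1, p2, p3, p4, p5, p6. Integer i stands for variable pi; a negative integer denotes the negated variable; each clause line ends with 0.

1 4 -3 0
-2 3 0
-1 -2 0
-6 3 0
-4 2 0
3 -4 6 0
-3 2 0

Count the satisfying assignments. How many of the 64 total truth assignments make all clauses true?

8

Split on p3, then p2.
  p3=1, p2=1: remaining (p1,p4,p5,p6) ∈ {(0,1,0,0); (0,1,0,1); (0,1,1,0); (0,1,1,1)} — 4.
  p3=1, p2=0: a clause becomes empty — 0.
  p3=0, p2=1: a clause becomes empty — 0.
  p3=0, p2=0: remaining (p1,p4,p5,p6) ∈ {(0,0,0,0); (0,0,1,0); (1,0,0,0); (1,0,1,0)} — 4.
Total: 4 + 0 + 0 + 4 = 8.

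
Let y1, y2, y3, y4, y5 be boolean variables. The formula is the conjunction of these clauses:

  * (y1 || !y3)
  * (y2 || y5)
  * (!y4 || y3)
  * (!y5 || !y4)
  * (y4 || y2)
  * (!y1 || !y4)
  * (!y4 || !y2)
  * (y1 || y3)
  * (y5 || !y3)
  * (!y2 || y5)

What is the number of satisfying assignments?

2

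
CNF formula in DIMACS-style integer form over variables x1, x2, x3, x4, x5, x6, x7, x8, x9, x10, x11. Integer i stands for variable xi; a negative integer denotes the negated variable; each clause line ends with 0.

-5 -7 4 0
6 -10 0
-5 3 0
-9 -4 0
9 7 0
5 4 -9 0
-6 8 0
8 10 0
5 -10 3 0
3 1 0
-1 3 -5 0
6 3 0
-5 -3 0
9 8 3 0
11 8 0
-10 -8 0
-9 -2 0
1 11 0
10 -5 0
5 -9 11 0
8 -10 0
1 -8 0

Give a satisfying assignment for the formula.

x1 = T, x2 = F, x3 = F, x4 = F, x5 = F, x6 = T, x7 = T, x8 = T, x9 = F, x10 = F, x11 = T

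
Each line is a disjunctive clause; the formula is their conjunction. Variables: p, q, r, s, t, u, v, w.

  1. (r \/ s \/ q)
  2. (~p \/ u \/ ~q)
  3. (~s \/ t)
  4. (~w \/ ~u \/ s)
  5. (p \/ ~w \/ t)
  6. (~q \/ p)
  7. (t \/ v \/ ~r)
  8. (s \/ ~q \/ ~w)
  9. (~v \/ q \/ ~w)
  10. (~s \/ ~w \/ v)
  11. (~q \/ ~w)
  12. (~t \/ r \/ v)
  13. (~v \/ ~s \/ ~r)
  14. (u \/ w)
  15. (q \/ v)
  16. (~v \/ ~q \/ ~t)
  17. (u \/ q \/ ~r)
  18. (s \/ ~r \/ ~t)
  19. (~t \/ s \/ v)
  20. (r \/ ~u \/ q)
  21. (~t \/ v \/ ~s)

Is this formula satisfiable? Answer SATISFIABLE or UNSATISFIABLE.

SATISFIABLE

Set p = True and propagate.
Set q = False and propagate.
  then v is forced to True.
  then w is forced to False.
  then u is forced to True.
  then r is forced to True.
  then s is forced to False.
  then t is forced to False.
Every clause has at least one true literal under this assignment.
So p = T, q = F, r = T, s = F, t = F, u = T, v = T, w = F is a satisfying assignment.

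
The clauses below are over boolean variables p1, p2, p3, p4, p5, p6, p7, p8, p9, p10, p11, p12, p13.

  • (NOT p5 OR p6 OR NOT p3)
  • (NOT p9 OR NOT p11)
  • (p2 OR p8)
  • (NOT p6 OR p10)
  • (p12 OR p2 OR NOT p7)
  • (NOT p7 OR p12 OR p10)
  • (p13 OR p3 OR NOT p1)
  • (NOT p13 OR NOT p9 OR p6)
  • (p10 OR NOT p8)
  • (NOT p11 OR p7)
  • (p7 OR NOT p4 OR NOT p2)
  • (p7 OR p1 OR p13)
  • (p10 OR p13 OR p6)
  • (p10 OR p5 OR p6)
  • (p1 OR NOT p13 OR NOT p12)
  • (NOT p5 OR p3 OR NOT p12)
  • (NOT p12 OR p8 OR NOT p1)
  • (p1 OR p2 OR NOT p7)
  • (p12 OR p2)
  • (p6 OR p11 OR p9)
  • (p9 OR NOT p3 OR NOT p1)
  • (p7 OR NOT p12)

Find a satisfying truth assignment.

p1=1, p2=1, p3=1, p4=0, p5=0, p6=0, p7=1, p8=1, p9=1, p10=1, p11=0, p12=0, p13=0

p4 occurs only negated in the remaining clauses — set p4 = False.
Pure literal: p10 appears only positively; assign p10 = True.
Branch on p1: take p1 = True.
Try p2 = True.
For the remaining variables, p3 = True, p5 = False, p6 = False, p7 = True, p8 = True, p9 = True, p11 = False, p12 = False, p13 = False works.
Every clause has at least one true literal under this assignment.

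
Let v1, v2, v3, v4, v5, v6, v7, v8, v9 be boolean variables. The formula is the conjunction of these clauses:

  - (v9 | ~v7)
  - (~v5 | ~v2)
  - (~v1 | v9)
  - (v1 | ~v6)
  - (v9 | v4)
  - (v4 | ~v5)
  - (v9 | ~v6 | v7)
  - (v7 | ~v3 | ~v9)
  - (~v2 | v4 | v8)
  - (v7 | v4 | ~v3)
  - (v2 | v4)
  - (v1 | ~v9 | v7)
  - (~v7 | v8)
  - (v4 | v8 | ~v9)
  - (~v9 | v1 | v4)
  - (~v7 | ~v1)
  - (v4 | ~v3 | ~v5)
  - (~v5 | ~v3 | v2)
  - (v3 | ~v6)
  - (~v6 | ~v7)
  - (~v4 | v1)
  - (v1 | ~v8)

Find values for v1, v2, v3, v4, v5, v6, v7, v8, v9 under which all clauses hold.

v1 = T, v2 = F, v3 = F, v4 = T, v5 = F, v6 = F, v7 = F, v8 = F, v9 = T

Check each clause:
  1. (~v7 | v9) — v9 is true.
  2. (~v2 | ~v5) — ~v5 is true.
  3. (v9 | ~v1) — v9 is true.
  4. (v1 | ~v6) — v1 is true.
  5. (v9 | v4) — v9 is true.
  6. (~v5 | v4) — ~v5 is true.
  7. (v7 | v9 | ~v6) — v9 is true.
  8. (~v9 | v7 | ~v3) — ~v3 is true.
  9. (v8 | ~v2 | v4) — v4 is true.
  10. (v7 | v4 | ~v3) — v4 is true.
  11. (v2 | v4) — v4 is true.
  12. (v1 | ~v9 | v7) — v1 is true.
  13. (v8 | ~v7) — ~v7 is true.
  14. (v8 | ~v9 | v4) — v4 is true.
  15. (v1 | ~v9 | v4) — v1 is true.
  16. (~v1 | ~v7) — ~v7 is true.
  17. (v4 | ~v3 | ~v5) — ~v5 is true.
  18. (~v5 | v2 | ~v3) — ~v5 is true.
  19. (v3 | ~v6) — ~v6 is true.
  20. (~v7 | ~v6) — ~v7 is true.
  21. (~v4 | v1) — v1 is true.
  22. (~v8 | v1) — ~v8 is true.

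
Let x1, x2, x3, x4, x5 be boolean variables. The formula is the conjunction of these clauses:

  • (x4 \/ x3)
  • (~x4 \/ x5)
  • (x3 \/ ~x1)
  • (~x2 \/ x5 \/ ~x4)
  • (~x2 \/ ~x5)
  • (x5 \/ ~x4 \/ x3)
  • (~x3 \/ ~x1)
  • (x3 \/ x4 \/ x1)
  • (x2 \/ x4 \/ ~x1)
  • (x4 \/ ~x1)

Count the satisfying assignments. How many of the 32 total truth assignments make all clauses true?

The models are:
  x1=F x2=F x3=F x4=T x5=T
  x1=F x2=F x3=T x4=F x5=F
  x1=F x2=F x3=T x4=F x5=T
  x1=F x2=F x3=T x4=T x5=T
  x1=F x2=T x3=T x4=F x5=F
That's 5 in total.

5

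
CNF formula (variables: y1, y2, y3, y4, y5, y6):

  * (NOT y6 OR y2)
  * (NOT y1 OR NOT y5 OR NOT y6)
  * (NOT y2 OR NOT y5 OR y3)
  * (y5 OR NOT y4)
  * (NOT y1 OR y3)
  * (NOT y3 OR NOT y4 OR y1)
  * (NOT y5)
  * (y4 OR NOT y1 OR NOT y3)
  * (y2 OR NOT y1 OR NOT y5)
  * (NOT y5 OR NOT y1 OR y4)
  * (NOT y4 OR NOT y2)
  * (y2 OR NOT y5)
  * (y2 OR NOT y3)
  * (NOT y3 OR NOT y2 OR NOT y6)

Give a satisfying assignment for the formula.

y1=False, y2=True, y3=True, y4=False, y5=False, y6=False

The clause (NOT y5) is unit: y5 must be False.
Unit propagation: (NOT y4) forces y4 = False.
y1 occurs only negated in the remaining clauses — set y1 = False.
y6 occurs only negated in the remaining clauses — set y6 = False.
Try y2 = True.
y3 is now unconstrained; take y3 = True.
Every clause has at least one true literal under this assignment.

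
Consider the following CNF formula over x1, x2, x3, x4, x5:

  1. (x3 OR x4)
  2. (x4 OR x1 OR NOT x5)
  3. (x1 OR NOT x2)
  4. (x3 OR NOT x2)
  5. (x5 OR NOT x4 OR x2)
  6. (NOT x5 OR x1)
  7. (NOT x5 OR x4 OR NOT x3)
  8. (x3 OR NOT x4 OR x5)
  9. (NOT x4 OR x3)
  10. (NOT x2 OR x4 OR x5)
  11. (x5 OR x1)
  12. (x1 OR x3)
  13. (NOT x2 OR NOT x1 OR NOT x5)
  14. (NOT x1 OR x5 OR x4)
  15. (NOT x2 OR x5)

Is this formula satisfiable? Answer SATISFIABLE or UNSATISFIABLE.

SATISFIABLE

Branch on x1: take x1 = True.
The remaining clauses are satisfied by x2 = False, x3 = True, x4 = True, x5 = True.
So x1 = True, x2 = False, x3 = True, x4 = True, x5 = True is a satisfying assignment.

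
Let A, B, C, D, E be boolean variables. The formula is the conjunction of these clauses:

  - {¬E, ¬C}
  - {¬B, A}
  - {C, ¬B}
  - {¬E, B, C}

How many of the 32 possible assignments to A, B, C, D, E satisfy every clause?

10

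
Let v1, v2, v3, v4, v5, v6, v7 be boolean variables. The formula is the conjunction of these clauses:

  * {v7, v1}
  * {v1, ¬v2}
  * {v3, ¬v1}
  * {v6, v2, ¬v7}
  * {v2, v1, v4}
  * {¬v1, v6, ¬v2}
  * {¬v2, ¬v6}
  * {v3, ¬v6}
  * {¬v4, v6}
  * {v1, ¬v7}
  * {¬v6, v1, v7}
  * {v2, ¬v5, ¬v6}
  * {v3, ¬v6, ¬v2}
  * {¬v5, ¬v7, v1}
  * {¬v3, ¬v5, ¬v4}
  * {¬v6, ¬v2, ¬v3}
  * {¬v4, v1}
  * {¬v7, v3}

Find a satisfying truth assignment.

v1 = T, v2 = F, v3 = T, v4 = F, v5 = F, v6 = T, v7 = T

Check each clause:
  1. {v1, v7} — v1 is true.
  2. {¬v2, v1} — v1 is true.
  3. {v3, ¬v1} — v3 is true.
  4. {v2, ¬v7, v6} — v6 is true.
  5. {v1, v4, v2} — v1 is true.
  6. {¬v2, v6, ¬v1} — ¬v2 is true.
  7. {¬v6, ¬v2} — ¬v2 is true.
  8. {v3, ¬v6} — v3 is true.
  9. {¬v4, v6} — ¬v4 is true.
  10. {v1, ¬v7} — v1 is true.
  11. {v1, v7, ¬v6} — v1 is true.
  12. {¬v5, ¬v6, v2} — ¬v5 is true.
  13. {¬v2, ¬v6, v3} — v3 is true.
  14. {v1, ¬v7, ¬v5} — v1 is true.
  15. {¬v5, ¬v3, ¬v4} — ¬v5 is true.
  16. {¬v3, ¬v6, ¬v2} — ¬v2 is true.
  17. {¬v4, v1} — v1 is true.
  18. {¬v7, v3} — v3 is true.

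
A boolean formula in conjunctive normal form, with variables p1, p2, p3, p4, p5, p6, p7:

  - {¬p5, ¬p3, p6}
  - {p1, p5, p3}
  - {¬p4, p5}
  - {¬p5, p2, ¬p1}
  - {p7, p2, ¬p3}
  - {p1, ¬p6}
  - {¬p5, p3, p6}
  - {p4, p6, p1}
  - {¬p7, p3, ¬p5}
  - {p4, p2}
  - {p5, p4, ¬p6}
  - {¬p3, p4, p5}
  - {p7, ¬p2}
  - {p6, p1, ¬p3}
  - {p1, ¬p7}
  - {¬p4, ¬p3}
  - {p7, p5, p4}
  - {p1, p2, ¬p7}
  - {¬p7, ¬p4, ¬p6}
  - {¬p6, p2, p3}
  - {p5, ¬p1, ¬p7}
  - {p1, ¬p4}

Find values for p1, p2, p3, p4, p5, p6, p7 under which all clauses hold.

p1 = T, p2 = T, p3 = T, p4 = F, p5 = T, p6 = T, p7 = T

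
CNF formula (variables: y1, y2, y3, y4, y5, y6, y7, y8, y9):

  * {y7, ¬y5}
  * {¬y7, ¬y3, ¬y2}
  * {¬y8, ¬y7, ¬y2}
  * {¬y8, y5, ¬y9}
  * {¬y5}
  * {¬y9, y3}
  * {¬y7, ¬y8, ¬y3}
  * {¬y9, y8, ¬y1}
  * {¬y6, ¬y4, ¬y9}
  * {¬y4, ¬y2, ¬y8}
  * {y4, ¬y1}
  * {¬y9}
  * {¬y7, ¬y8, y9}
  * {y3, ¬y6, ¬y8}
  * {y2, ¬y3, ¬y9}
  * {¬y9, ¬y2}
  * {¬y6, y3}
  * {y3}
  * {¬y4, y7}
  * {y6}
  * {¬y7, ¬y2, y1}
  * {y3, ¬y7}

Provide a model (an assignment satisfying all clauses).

y1=False  y2=False  y3=True  y4=True  y5=False  y6=True  y7=True  y8=False  y9=False

The clause (¬y5) is unit: y5 must be False.
(¬y9) is a unit clause, so y9 = False.
(y3) is a unit clause, so y3 = True.
Unit propagation: (y6) forces y6 = True.
y2 occurs only negated in the remaining clauses — set y2 = False.
Pure literal: y8 appears only negated; assign y8 = False.
Branch on y1: take y1 = False.
For the remaining variables, y4 = True, y7 = True works.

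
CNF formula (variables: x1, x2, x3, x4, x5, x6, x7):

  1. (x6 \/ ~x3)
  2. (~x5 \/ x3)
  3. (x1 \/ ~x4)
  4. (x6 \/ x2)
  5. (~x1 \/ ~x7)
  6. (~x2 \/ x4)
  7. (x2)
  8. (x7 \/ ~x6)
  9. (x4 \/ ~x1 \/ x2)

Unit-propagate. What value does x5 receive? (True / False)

False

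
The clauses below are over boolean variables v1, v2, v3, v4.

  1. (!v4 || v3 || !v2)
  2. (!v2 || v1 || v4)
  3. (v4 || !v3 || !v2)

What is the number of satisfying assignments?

Case analysis on v2 and v4:
  v2=1, v4=1: remaining (v1,v3) ∈ {(0,1); (1,1)} — 2.
  v2=1, v4=0: remaining (v1,v3) ∈ {(1,0)} — 1.
  v2=0, v4=1: remaining (v1,v3) ∈ {(0,0); (0,1); (1,0); (1,1)} — 4.
  v2=0, v4=0: remaining (v1,v3) ∈ {(0,0); (0,1); (1,0); (1,1)} — 4.
Total: 2 + 1 + 4 + 4 = 11.

11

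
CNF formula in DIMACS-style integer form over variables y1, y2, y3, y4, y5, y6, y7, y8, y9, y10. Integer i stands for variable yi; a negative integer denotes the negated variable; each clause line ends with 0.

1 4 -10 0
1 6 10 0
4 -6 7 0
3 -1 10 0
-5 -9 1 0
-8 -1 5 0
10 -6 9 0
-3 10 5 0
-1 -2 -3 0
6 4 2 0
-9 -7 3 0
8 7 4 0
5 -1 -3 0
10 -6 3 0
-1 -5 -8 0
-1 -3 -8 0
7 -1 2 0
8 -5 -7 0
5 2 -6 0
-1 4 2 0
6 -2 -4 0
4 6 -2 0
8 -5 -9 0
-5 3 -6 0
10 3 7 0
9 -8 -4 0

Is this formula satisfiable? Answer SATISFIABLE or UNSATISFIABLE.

Branch on y1: take y1 = False.
Set y2 = True and propagate.
Try y3 = True.
The remaining clauses are satisfied by y4 = True, y5 = True, y6 = True, y7 = False, y8 = False, y9 = False, y10 = True.
So y1 = False, y2 = True, y3 = True, y4 = True, y5 = True, y6 = True, y7 = False, y8 = False, y9 = False, y10 = True is a satisfying assignment.

SATISFIABLE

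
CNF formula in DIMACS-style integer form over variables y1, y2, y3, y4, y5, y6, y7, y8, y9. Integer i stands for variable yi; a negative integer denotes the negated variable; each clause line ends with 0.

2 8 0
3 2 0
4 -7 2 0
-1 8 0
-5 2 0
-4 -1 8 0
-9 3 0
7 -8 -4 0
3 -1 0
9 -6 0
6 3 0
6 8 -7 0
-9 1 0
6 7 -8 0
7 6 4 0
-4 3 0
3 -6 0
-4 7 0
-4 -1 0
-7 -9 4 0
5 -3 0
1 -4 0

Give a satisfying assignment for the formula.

Pure literal: y2 appears only positively; assign y2 = True.
Try y1 = False.
  then y9 is forced to False.
  then y6 is forced to False.
  then y3 is forced to True.
  then y5 is forced to True.
  then y4 is forced to False.
  then y7 is forced to True.
  then y8 is forced to True.

y1=0, y2=1, y3=1, y4=0, y5=1, y6=0, y7=1, y8=1, y9=0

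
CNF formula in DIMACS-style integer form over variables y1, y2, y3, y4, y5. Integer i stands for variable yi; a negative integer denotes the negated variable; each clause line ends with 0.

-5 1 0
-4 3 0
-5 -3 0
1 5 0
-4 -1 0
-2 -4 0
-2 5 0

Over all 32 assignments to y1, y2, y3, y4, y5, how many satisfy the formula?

4

Satisfying assignments:
  y1=T y2=F y3=F y4=F y5=F
  y1=T y2=F y3=F y4=F y5=T
  y1=T y2=F y3=T y4=F y5=F
  y1=T y2=T y3=F y4=F y5=T
That's 4 in total.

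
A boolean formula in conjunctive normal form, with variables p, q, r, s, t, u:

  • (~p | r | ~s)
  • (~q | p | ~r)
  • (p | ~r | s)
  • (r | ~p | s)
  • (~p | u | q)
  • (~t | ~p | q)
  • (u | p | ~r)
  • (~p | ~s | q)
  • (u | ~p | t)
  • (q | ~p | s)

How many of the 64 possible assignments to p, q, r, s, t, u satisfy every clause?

24

Split on p, then q.
  p=T, q=T: s free; 3 ways for (r,t,u) × 2^1 = 6.
  p=T, q=F: a clause becomes empty — 0.
  p=F, q=T: forces r=F; s, t, u free → 2^3 = 8.
  p=F, q=F: t free; 5 ways for (r,s,u) × 2^1 = 10.
Total: 6 + 0 + 8 + 10 = 24.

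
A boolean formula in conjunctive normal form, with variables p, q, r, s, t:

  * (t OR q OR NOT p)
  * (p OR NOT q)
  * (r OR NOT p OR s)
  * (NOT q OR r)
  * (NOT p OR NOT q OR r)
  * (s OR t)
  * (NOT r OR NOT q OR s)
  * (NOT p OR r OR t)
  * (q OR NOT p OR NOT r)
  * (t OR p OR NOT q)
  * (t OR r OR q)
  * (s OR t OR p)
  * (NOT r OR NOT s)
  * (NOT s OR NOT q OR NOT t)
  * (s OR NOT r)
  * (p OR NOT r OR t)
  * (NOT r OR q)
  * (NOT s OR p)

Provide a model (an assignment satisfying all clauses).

p=1, q=0, r=0, s=1, t=1

Branch on p: take p = True.
Try q = False.
  then t is forced to True.
  then r is forced to False.
  then s is forced to True.
Check each clause:
  1. (q OR t OR NOT p) — t is true.
  2. (p OR NOT q) — p is true.
  3. (r OR s OR NOT p) — s is true.
  4. (NOT q OR r) — NOT q is true.
  5. (NOT q OR r OR NOT p) — NOT q is true.
  6. (s OR t) — s is true.
  7. (NOT q OR NOT r OR s) — s is true.
  8. (NOT p OR r OR t) — t is true.
  9. (NOT p OR q OR NOT r) — NOT r is true.
  10. (p OR t OR NOT q) — p is true.
  11. (r OR q OR t) — t is true.
  12. (t OR s OR p) — p is true.
  13. (NOT r OR NOT s) — NOT r is true.
  14. (NOT t OR NOT q OR NOT s) — NOT q is true.
  15. (s OR NOT r) — s is true.
  16. (t OR p OR NOT r) — p is true.
  17. (NOT r OR q) — NOT r is true.
  18. (NOT s OR p) — p is true.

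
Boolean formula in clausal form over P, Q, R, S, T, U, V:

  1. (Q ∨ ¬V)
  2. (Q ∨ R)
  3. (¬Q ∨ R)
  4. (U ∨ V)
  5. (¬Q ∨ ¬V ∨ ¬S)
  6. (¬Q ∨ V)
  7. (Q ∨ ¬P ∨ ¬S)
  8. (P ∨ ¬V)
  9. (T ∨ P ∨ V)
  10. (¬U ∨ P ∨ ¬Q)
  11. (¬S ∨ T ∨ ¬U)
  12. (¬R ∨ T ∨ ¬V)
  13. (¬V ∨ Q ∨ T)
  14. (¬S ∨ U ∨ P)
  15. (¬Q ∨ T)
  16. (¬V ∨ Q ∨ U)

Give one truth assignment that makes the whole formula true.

P=T, Q=F, R=T, S=F, T=F, U=T, V=F

S occurs only negated in the remaining clauses — set S = False.
Set P = True and propagate.
Try Q = False.
  then V is forced to False.
  then R is forced to True.
  then U is forced to True.
T is now unconstrained; take T = False.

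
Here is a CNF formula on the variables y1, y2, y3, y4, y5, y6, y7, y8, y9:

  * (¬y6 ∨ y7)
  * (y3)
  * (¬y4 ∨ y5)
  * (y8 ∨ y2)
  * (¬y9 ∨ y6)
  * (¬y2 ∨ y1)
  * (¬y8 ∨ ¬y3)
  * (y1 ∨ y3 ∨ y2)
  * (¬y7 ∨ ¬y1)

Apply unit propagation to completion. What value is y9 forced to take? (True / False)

False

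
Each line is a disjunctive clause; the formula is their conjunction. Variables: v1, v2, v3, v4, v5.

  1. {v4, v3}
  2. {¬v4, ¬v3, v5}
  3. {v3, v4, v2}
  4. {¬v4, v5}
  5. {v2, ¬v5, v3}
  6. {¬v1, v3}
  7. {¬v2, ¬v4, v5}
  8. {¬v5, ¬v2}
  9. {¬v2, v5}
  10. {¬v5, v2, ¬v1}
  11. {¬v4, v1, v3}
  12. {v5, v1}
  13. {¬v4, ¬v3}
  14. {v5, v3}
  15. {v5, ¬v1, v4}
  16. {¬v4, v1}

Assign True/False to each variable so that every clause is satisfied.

Try v1 = False.
  then v5 is forced to True.
  then v2 is forced to False.
  then v3 is forced to True.
  then v4 is forced to False.

v1=F  v2=F  v3=T  v4=F  v5=T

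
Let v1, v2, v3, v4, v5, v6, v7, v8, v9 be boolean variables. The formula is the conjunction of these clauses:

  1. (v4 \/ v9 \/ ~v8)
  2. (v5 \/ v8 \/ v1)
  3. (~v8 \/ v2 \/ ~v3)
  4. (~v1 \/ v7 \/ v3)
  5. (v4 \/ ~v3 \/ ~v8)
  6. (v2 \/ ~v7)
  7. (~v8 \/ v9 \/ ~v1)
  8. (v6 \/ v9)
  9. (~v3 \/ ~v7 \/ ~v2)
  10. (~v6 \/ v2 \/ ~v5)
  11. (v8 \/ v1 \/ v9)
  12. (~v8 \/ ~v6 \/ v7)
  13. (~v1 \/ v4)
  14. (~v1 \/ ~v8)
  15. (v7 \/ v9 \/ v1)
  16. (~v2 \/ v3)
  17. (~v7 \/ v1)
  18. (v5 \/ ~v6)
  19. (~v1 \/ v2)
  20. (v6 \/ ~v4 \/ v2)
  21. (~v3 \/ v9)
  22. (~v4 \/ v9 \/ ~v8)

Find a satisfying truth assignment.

v1=T, v2=T, v3=T, v4=T, v5=T, v6=T, v7=F, v8=F, v9=T

v9 occurs only positively in the remaining clauses — set v9 = True.
Try v1 = True.
  then v4 is forced to True.
  then v8 is forced to False.
  then v2 is forced to True.
  then v3 is forced to True.
  then v7 is forced to False.
Try v5 = True.
v6 is now unconstrained; take v6 = True.
Check each clause:
  1. (~v8 \/ v9 \/ v4) — ~v8 is true.
  2. (v1 \/ v5 \/ v8) — v1 is true.
  3. (~v3 \/ ~v8 \/ v2) — ~v8 is true.
  4. (~v1 \/ v7 \/ v3) — v3 is true.
  5. (~v3 \/ ~v8 \/ v4) — ~v8 is true.
  6. (~v7 \/ v2) — ~v7 is true.
  7. (~v1 \/ v9 \/ ~v8) — ~v8 is true.
  8. (v6 \/ v9) — v9 is true.
  9. (~v2 \/ ~v7 \/ ~v3) — ~v7 is true.
  10. (~v5 \/ ~v6 \/ v2) — v2 is true.
  11. (v8 \/ v1 \/ v9) — v9 is true.
  12. (~v8 \/ ~v6 \/ v7) — ~v8 is true.
  13. (~v1 \/ v4) — v4 is true.
  14. (~v8 \/ ~v1) — ~v8 is true.
  15. (v7 \/ v1 \/ v9) — v9 is true.
  16. (~v2 \/ v3) — v3 is true.
  17. (~v7 \/ v1) — v1 is true.
  18. (~v6 \/ v5) — v5 is true.
  19. (v2 \/ ~v1) — v2 is true.
  20. (v2 \/ ~v4 \/ v6) — v2 is true.
  21. (v9 \/ ~v3) — v9 is true.
  22. (~v4 \/ v9 \/ ~v8) — ~v8 is true.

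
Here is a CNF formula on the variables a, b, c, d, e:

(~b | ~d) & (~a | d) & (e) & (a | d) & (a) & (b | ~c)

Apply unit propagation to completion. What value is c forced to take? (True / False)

False

(e) stands alone — e = True.
(a) is a unit clause: a = True.
(~a | d) with a = True leaves only d, so d = True.
(~b | ~d) with d = True leaves only ~b, so b = False.
(~c | b) with b = False leaves only ~c, so c = False.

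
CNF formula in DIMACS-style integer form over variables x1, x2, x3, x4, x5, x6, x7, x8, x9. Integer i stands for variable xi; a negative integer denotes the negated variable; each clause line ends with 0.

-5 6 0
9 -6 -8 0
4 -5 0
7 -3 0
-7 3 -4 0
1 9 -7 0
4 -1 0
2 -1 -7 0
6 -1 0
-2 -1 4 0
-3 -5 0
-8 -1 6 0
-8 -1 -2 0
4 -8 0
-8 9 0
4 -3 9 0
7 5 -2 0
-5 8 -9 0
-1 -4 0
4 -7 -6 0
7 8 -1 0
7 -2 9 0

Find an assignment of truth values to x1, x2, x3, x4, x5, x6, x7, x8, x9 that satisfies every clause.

x1 = F, x2 = F, x3 = F, x4 = T, x5 = F, x6 = T, x7 = F, x8 = F, x9 = T

Check each clause:
  1. (NOT x5 OR x6) — NOT x5 is true.
  2. (NOT x6 OR NOT x8 OR x9) — NOT x8 is true.
  3. (x4 OR NOT x5) — NOT x5 is true.
  4. (NOT x3 OR x7) — NOT x3 is true.
  5. (x3 OR NOT x4 OR NOT x7) — NOT x7 is true.
  6. (x9 OR NOT x7 OR x1) — NOT x7 is true.
  7. (x4 OR NOT x1) — x4 is true.
  8. (NOT x7 OR x2 OR NOT x1) — NOT x7 is true.
  9. (NOT x1 OR x6) — x6 is true.
  10. (x4 OR NOT x2 OR NOT x1) — x4 is true.
  11. (NOT x5 OR NOT x3) — NOT x5 is true.
  12. (NOT x1 OR NOT x8 OR x6) — NOT x8 is true.
  13. (NOT x8 OR NOT x1 OR NOT x2) — NOT x8 is true.
  14. (x4 OR NOT x8) — NOT x8 is true.
  15. (NOT x8 OR x9) — NOT x8 is true.
  16. (x9 OR x4 OR NOT x3) — x9 is true.
  17. (NOT x2 OR x7 OR x5) — NOT x2 is true.
  18. (NOT x5 OR x8 OR NOT x9) — NOT x5 is true.
  19. (NOT x1 OR NOT x4) — NOT x1 is true.
  20. (NOT x6 OR x4 OR NOT x7) — NOT x7 is true.
  21. (x8 OR x7 OR NOT x1) — NOT x1 is true.
  22. (x9 OR x7 OR NOT x2) — x9 is true.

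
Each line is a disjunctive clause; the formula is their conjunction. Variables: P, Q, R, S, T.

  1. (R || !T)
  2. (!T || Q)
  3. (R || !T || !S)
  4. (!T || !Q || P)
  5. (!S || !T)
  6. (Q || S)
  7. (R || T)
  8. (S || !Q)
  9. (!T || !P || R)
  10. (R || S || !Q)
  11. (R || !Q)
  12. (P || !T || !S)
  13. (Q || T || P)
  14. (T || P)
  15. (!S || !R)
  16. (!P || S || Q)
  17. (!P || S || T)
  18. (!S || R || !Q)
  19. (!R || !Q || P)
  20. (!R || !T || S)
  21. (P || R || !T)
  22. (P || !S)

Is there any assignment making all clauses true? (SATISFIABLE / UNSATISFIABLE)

UNSATISFIABLE

T = True:
  propagation gives R=True, Q=True, P=True, S=False; an empty clause results — contradiction.
T = False:
  propagation gives R=True, P=True, S=False; an empty clause results — contradiction.
Every branch closes, so no satisfying assignment exists.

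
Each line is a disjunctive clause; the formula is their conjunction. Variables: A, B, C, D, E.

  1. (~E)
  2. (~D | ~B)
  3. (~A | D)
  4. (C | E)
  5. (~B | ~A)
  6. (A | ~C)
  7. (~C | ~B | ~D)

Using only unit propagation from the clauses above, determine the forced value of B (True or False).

Unit clause (~E) sets E = False.
(C | E) with E = False leaves only C, so C = True.
In (~C | A), ~C is now false; A must hold, so A = True.
In (~A | D), ~A is now false; D must hold, so D = True.
(~B | ~D): since D = True, the clause reduces to (~B). B = False.

False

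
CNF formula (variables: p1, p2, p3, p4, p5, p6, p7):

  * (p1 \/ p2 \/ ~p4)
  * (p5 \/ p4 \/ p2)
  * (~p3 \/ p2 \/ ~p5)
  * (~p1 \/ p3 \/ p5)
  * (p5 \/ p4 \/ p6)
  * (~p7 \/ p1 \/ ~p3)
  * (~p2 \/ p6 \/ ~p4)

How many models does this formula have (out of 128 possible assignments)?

47

Split on p2, then p4.
  p2=T, p4=T: 12 of the 32 assignments to (p1,p3,p5,p6,p7) work.
  p2=T, p4=F: 19 of the 32 assignments to (p1,p3,p5,p6,p7) work.
  p2=F, p4=T: p6, p7 free; 2 ways for (p1,p3,p5) × 2^2 = 8.
  p2=F, p4=F: forces p3=F; p5=T; p1, p6, p7 free → 2^3 = 8.
Total: 12 + 19 + 8 + 8 = 47.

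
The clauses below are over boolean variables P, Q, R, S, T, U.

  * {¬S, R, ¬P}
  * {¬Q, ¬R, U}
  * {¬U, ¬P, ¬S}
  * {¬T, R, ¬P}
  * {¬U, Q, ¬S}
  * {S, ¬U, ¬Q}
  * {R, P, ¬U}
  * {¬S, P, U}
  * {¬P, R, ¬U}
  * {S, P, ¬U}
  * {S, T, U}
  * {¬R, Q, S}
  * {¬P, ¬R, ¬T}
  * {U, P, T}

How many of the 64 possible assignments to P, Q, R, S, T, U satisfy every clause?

5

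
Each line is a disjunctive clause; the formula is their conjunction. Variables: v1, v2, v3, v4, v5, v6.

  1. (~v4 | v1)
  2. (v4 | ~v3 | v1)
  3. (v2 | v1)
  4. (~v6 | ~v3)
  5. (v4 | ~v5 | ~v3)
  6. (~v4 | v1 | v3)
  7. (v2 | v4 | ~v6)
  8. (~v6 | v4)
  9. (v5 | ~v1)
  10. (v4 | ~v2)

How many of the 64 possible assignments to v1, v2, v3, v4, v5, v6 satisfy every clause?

7

Satisfying assignments:
  v1=T v2=F v3=F v4=F v5=T v6=F
  v1=T v2=F v3=F v4=T v5=T v6=F
  v1=T v2=F v3=F v4=T v5=T v6=T
  v1=T v2=F v3=T v4=T v5=T v6=F
  v1=T v2=T v3=F v4=T v5=T v6=F
  v1=T v2=T v3=F v4=T v5=T v6=T
  v1=T v2=T v3=T v4=T v5=T v6=F
That's 7 in total.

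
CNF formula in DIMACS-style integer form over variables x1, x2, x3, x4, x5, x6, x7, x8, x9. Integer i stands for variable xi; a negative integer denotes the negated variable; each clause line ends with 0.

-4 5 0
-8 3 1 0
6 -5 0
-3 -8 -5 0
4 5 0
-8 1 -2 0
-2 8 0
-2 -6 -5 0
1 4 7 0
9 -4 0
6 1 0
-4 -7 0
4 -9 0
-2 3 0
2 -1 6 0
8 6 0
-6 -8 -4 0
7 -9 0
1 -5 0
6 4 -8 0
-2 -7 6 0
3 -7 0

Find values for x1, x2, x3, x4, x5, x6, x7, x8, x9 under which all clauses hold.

x1 = True, x2 = False, x3 = False, x4 = False, x5 = True, x6 = True, x7 = False, x8 = True, x9 = False

Branch on x1: take x1 = True.
Set x2 = False and propagate.
  then x6 is forced to True.
Set x3 = False and propagate.
  then x7 is forced to False.
  then x9 is forced to False.
  then x4 is forced to False.
  then x5 is forced to True.
x8 is now unconstrained; take x8 = True.
Check each clause:
  1. {x5, ¬x4} — ¬x4 is true.
  2. {x1, ¬x8, x3} — x1 is true.
  3. {¬x5, x6} — x6 is true.
  4. {¬x5, ¬x8, ¬x3} — ¬x3 is true.
  5. {x4, x5} — x5 is true.
  6. {x1, ¬x8, ¬x2} — x1 is true.
  7. {¬x2, x8} — x8 is true.
  8. {¬x2, ¬x5, ¬x6} — ¬x2 is true.
  9. {x1, x7, x4} — x1 is true.
  10. {¬x4, x9} — ¬x4 is true.
  11. {x6, x1} — x1 is true.
  12. {¬x7, ¬x4} — ¬x7 is true.
  13. {x4, ¬x9} — ¬x9 is true.
  14. {x3, ¬x2} — ¬x2 is true.
  15. {x2, ¬x1, x6} — x6 is true.
  16. {x6, x8} — x8 is true.
  17. {¬x6, ¬x8, ¬x4} — ¬x4 is true.
  18. {x7, ¬x9} — ¬x9 is true.
  19. {x1, ¬x5} — x1 is true.
  20. {¬x8, x4, x6} — x6 is true.
  21. {x6, ¬x2, ¬x7} — ¬x7 is true.
  22. {¬x7, x3} — ¬x7 is true.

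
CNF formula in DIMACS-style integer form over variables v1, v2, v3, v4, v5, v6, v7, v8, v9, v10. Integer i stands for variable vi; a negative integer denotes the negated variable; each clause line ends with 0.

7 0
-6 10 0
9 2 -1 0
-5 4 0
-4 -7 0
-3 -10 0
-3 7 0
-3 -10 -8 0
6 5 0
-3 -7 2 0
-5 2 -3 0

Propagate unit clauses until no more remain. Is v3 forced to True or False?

Unit clause (v7) sets v7 = True.
(NOT v7 OR NOT v4) with v7 = True leaves only NOT v4, so v4 = False.
In (v4 OR NOT v5), v4 is now false; NOT v5 must hold, so v5 = False.
(v5 OR v6) with v5 = False leaves only v6, so v6 = True.
In (v10 OR NOT v6), NOT v6 is now false; v10 must hold, so v10 = True.
In (NOT v3 OR NOT v10), NOT v10 is now false; NOT v3 must hold, so v3 = False.

False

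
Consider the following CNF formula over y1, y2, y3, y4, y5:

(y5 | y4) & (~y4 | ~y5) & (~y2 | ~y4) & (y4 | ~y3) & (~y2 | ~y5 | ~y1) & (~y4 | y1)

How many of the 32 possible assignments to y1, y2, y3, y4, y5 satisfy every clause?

The models are:
  y1=F y2=F y3=F y4=F y5=T
  y1=F y2=T y3=F y4=F y5=T
  y1=T y2=F y3=F y4=F y5=T
  y1=T y2=F y3=F y4=T y5=F
  y1=T y2=F y3=T y4=T y5=F
That's 5 in total.

5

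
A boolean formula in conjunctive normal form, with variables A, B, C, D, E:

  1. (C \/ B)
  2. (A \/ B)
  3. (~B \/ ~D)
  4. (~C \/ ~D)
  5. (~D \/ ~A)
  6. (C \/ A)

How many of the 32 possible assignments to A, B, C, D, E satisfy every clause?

Case analysis on A and B:
  A=T, B=T: remaining (C,D,E) ∈ {(F,F,F); (F,F,T); (T,F,F); (T,F,T)} — 4.
  A=T, B=F: remaining (C,D,E) ∈ {(T,F,F); (T,F,T)} — 2.
  A=F, B=T: remaining (C,D,E) ∈ {(T,F,F); (T,F,T)} — 2.
  A=F, B=F: a clause becomes empty — 0.
Total: 4 + 2 + 2 + 0 = 8.

8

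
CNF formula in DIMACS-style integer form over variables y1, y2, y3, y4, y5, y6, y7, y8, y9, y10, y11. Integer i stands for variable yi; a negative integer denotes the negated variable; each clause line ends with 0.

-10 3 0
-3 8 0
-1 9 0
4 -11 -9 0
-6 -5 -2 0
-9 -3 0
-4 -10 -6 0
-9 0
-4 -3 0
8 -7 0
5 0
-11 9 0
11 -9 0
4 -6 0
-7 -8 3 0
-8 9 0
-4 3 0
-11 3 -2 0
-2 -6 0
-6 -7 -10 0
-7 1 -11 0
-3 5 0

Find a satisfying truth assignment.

y1=0  y2=1  y3=0  y4=0  y5=1  y6=0  y7=0  y8=0  y9=0  y10=0  y11=0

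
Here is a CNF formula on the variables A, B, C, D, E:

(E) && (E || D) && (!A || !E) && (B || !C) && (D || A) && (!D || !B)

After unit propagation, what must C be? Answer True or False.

(E) is a unit clause: E = True.
(!A || !E) with E = True leaves only !A, so A = False.
(A || D): since A = False, the clause reduces to (D). D = True.
From (!B || !D) and D = True: B = False.
(!C || B) with B = False leaves only !C, so C = False.

False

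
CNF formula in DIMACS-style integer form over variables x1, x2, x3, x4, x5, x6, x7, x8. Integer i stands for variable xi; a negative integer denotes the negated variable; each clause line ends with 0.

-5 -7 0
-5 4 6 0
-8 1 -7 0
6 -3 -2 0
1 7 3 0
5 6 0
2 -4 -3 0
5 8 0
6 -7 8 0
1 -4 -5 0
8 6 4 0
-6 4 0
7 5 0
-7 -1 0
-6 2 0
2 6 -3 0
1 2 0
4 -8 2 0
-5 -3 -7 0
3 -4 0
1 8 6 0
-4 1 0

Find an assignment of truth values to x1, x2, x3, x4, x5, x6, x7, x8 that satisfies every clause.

x1=1, x2=1, x3=1, x4=1, x5=1, x6=1, x7=0, x8=1

Branch on x1: take x1 = True.
  then x7 is forced to False.
  then x5 is forced to True.
The remaining clauses are satisfied by x2 = True, x3 = True, x4 = True, x6 = True, x8 = True.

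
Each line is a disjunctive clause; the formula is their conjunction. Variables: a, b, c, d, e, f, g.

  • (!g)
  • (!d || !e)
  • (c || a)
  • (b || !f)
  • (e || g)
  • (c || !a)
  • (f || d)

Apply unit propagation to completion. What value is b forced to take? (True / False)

True

Unit clause (!g) sets g = False.
(e || g) with g = False leaves only e, so e = True.
(!e || !d): since e = True, the clause reduces to (!d). d = False.
(d || f) with d = False leaves only f, so f = True.
In (b || !f), !f is now false; b must hold, so b = True.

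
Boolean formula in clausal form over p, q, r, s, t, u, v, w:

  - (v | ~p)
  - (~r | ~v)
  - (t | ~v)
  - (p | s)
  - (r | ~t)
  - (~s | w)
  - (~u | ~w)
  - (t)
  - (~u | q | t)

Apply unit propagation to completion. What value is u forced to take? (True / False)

(t) stands alone — t = True.
In (~t | r), ~t is now false; r must hold, so r = True.
In (~v | ~r), ~r is now false; ~v must hold, so v = False.
(~p | v): since v = False, the clause reduces to (~p). p = False.
In (s | p), p is now false; s must hold, so s = True.
In (~s | w), ~s is now false; w must hold, so w = True.
(~u | ~w) with w = True leaves only ~u, so u = False.

False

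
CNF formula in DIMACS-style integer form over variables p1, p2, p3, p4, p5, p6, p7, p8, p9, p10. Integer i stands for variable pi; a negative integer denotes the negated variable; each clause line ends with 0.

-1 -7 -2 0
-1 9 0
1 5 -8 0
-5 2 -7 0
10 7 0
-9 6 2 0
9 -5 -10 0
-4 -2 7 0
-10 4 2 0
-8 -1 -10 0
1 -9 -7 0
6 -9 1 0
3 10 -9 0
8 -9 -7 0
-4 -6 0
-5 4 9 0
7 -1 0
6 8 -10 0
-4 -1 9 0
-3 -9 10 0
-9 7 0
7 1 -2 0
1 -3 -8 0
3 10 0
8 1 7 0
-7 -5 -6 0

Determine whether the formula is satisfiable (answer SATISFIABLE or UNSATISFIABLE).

SATISFIABLE

Set p1 = False and propagate.
Try p2 = False.
For the remaining variables, p3 = True, p4 = False, p5 = False, p6 = True, p7 = True, p8 = False, p9 = False, p10 = False works.
So p1=F, p2=F, p3=T, p4=F, p5=F, p6=T, p7=T, p8=F, p9=F, p10=F is a satisfying assignment.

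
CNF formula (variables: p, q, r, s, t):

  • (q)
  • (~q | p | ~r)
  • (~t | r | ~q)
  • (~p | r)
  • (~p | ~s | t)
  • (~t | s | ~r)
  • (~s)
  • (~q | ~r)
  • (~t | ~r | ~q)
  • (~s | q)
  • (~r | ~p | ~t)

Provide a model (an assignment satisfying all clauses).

p=False  q=True  r=False  s=False  t=False

(q) is a unit clause, so q = True.
The clause (~s) is unit: s must be False.
Unit propagation: (~r) forces r = False.
Unit propagation: (~t) forces t = False.
The clause (~p) is unit: p must be False.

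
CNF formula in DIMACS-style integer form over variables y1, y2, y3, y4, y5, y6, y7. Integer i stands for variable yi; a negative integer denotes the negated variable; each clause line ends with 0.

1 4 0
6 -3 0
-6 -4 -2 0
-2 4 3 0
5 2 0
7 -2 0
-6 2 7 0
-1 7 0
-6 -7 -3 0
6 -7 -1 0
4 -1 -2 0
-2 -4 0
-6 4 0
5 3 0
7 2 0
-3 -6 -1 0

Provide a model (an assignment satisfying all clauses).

y1 = T, y2 = F, y3 = F, y4 = T, y5 = T, y6 = T, y7 = T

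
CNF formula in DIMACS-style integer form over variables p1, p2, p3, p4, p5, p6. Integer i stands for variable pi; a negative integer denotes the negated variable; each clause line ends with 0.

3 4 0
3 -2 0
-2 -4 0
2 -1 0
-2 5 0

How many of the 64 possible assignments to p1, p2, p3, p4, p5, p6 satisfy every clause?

16

Case analysis on p2 and p3:
  p2=1, p3=1: remaining (p1,p4,p5,p6) ∈ {(0,0,1,0); (0,0,1,1); (1,0,1,0); (1,0,1,1)} — 4.
  p2=1, p3=0: a clause becomes empty — 0.
  p2=0, p3=1: forces p1=0; p4, p5, p6 free → 2^3 = 8.
  p2=0, p3=0: remaining (p1,p4,p5,p6) ∈ {(0,1,0,0); (0,1,0,1); (0,1,1,0); (0,1,1,1)} — 4.
Total: 4 + 0 + 8 + 4 = 16.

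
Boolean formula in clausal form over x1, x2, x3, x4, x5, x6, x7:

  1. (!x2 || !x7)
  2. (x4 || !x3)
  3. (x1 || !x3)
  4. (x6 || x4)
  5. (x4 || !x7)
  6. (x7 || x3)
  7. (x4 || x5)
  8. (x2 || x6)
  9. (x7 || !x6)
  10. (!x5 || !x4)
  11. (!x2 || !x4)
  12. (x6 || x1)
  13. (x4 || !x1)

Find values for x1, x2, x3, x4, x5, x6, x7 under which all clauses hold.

x1=False, x2=False, x3=False, x4=True, x5=False, x6=True, x7=True

Set x1 = False and propagate.
  then x3 is forced to False.
  then x7 is forced to True.
  then x2 is forced to False.
  then x4 is forced to True.
  then x6 is forced to True.
  then x5 is forced to False.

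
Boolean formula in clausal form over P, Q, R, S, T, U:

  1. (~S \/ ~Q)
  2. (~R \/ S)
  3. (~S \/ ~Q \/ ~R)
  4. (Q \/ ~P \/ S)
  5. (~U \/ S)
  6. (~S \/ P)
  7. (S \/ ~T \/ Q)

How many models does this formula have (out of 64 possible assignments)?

Case analysis on S and Q:
  S=T, Q=T: a clause becomes empty — 0.
  S=T, Q=F: forces P=T; R, T, U free → 2^3 = 8.
  S=F, Q=T: remaining (P,R,T,U) ∈ {(F,F,F,F); (F,F,T,F); (T,F,F,F); (T,F,T,F)} — 4.
  S=F, Q=F: remaining (P,R,T,U) ∈ {(F,F,F,F)} — 1.
Total: 0 + 8 + 4 + 1 = 13.

13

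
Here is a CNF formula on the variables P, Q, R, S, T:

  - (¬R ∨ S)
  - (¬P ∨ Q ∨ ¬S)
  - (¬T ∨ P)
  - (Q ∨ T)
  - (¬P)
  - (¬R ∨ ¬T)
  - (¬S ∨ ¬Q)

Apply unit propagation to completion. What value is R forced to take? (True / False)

False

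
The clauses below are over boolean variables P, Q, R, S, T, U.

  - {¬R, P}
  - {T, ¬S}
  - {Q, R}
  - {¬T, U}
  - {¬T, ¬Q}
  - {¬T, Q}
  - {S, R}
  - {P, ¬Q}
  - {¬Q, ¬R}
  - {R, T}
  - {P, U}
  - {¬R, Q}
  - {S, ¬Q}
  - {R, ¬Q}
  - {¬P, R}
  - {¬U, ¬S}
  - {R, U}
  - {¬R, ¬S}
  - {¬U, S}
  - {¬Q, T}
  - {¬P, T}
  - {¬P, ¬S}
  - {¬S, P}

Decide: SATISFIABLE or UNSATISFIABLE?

UNSATISFIABLE

R = True:
  propagation gives P=True, Q=False; an empty clause results — contradiction.
R = False:
  propagation gives Q=True; an empty clause results — contradiction.
Every branch closes, so no satisfying assignment exists.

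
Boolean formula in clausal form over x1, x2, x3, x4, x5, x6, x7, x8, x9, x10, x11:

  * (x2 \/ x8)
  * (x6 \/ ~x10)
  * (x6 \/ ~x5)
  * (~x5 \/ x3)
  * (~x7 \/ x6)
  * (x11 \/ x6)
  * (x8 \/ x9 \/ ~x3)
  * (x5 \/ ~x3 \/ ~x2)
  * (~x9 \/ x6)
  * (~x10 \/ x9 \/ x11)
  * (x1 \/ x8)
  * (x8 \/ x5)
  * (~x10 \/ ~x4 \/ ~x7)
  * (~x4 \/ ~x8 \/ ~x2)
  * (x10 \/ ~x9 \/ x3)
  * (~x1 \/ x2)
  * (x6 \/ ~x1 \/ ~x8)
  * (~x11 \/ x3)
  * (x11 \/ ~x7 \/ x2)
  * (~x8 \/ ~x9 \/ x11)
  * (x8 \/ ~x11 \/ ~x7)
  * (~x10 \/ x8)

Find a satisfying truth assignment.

x1=0  x2=1  x3=1  x4=0  x5=1  x6=1  x7=1  x8=1  x9=1  x10=0  x11=1

x4 occurs only negated in the remaining clauses — set x4 = False.
Pure literal: x6 appears only positively; assign x6 = True.
Branch on x1: take x1 = False.
  then x8 is forced to True.
The remaining clauses are satisfied by x2 = True, x3 = True, x5 = True, x7 = True, x9 = True, x10 = False, x11 = True.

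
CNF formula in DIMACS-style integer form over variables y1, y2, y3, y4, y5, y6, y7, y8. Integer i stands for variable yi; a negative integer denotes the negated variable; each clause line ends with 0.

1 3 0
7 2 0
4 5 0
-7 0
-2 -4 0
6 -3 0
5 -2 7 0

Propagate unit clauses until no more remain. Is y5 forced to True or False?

(NOT y7) stands alone — y7 = False.
(y7 OR y2) with y7 = False leaves only y2, so y2 = True.
In (NOT y2 OR NOT y4), NOT y2 is now false; NOT y4 must hold, so y4 = False.
(y4 OR y5) with y4 = False leaves only y5, so y5 = True.

True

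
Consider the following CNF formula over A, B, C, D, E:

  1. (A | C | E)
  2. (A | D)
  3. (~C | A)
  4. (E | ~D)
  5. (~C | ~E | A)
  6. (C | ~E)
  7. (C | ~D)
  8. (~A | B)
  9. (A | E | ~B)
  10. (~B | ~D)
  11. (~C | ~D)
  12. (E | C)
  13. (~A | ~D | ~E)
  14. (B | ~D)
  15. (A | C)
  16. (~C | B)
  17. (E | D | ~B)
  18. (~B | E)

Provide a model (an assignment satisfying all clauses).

Branch on A: take A = True.
  then B is forced to True.
  then D is forced to False.
  then E is forced to True.
  then C is forced to True.
Every clause has at least one true literal under this assignment.

A = T, B = T, C = T, D = F, E = T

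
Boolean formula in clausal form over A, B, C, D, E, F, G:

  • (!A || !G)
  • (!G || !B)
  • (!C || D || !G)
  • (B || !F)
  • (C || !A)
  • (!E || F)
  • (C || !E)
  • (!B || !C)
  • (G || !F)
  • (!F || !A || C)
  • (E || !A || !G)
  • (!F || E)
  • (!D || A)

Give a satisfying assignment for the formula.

A=False, B=False, C=False, D=False, E=False, F=False, G=False

Check each clause:
  1. (!G || !A) — !G is true.
  2. (!B || !G) — !G is true.
  3. (D || !C || !G) — !G is true.
  4. (B || !F) — !F is true.
  5. (C || !A) — !A is true.
  6. (F || !E) — !E is true.
  7. (C || !E) — !E is true.
  8. (!C || !B) — !C is true.
  9. (G || !F) — !F is true.
  10. (!F || !A || C) — !F is true.
  11. (!G || E || !A) — !G is true.
  12. (!F || E) — !F is true.
  13. (A || !D) — !D is true.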